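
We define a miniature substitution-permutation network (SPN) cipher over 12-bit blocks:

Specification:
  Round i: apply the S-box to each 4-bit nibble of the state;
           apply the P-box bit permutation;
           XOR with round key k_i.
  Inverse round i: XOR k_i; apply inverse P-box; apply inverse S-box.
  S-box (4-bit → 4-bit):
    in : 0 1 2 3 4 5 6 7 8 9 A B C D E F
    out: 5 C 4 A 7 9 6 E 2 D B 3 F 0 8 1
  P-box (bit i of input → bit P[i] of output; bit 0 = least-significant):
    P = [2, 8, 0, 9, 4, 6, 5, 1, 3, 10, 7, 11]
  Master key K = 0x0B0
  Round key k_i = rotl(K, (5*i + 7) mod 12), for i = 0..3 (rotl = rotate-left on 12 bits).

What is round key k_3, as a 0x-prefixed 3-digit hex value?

0x02C

K = 0x0B0
k_0 = rotl(K, (5*0+7) mod 12) = rotl(K, 7) = 0x805
k_1 = rotl(K, (5*1+7) mod 12) = rotl(K, 0) = 0x0B0
k_2 = rotl(K, (5*2+7) mod 12) = rotl(K, 5) = 0x601
k_3 = rotl(K, (5*3+7) mod 12) = rotl(K, 10) = 0x02C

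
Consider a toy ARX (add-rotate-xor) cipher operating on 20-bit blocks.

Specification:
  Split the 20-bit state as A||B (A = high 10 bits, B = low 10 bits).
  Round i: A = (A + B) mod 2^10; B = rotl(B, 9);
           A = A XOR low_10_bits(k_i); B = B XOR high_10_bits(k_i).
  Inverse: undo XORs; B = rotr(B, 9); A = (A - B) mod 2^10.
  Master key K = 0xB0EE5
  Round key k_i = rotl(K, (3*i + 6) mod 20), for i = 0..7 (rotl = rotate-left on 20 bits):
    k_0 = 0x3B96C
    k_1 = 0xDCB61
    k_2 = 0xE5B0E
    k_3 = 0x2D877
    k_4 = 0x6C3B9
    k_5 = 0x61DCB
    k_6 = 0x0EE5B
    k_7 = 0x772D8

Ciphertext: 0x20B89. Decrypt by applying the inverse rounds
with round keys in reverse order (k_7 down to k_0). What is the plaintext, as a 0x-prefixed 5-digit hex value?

0x63C05

s_0 = ciphertext = 0x20B89
s_1 = InvRound(s_0, k_7) = 0x6BCAB
s_2 = InvRound(s_1, k_6) = 0xB5120
s_3 = InvRound(s_2, k_5) = 0x7454E
s_4 = InvRound(s_3, k_4) = 0x1B1FC
s_5 = InvRound(s_4, k_3) = 0x61E94
s_6 = InvRound(s_5, k_2) = 0x21604
s_7 = InvRound(s_6, k_1) = 0x3E2EC
s_8 = InvRound(s_7, k_0) = 0x63C05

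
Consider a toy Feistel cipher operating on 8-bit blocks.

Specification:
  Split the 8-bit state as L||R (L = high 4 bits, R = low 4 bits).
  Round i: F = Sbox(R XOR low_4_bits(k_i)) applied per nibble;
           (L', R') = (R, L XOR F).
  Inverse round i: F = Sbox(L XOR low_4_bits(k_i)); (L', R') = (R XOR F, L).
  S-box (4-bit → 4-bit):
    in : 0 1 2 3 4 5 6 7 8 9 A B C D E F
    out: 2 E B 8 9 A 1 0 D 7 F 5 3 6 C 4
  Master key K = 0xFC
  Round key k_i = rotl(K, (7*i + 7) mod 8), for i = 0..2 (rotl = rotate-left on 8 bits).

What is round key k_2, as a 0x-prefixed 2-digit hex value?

K = 0xFC
k_0 = rotl(K, (7*0+7) mod 8) = rotl(K, 7) = 0x7E
k_1 = rotl(K, (7*1+7) mod 8) = rotl(K, 6) = 0x3F
k_2 = rotl(K, (7*2+7) mod 8) = rotl(K, 5) = 0x9F

0x9F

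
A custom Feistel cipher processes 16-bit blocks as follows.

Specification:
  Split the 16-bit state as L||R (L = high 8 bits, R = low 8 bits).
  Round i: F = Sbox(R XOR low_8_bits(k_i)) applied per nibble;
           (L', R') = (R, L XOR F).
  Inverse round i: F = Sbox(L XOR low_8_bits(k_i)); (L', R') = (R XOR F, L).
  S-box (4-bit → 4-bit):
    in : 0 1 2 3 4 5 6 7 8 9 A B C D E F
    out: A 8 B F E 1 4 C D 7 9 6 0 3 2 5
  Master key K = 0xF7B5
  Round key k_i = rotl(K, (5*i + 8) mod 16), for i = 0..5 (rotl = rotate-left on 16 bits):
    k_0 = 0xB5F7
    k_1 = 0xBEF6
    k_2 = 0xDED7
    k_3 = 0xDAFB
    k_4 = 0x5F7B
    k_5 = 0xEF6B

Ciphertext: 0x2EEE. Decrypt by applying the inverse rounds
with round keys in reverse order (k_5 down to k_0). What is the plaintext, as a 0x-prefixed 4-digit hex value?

0xC827

s_0 = ciphertext = 0x2EEE
s_1 = InvRound(s_0, k_5) = 0x0F2E
s_2 = InvRound(s_1, k_4) = 0xE00F
s_3 = InvRound(s_2, k_3) = 0x89E0
s_4 = InvRound(s_3, k_2) = 0xF289
s_5 = InvRound(s_4, k_1) = 0x27F2
s_6 = InvRound(s_5, k_0) = 0xC827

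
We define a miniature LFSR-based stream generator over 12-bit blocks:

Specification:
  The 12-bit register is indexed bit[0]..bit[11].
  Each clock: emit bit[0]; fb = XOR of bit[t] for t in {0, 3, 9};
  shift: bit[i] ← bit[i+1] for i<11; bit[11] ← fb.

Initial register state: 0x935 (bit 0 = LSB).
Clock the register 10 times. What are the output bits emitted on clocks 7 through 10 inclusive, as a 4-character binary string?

reg_0 = 0x935
clock 1: out=1, reg = 0xC9A
clock 2: out=0, reg = 0xE4D
clock 3: out=1, reg = 0xF26
clock 4: out=0, reg = 0xF93
clock 5: out=1, reg = 0x7C9
clock 6: out=1, reg = 0xBE4
clock 7: out=0, reg = 0xDF2
clock 8: out=0, reg = 0x6F9
clock 9: out=1, reg = 0xB7C
clock 10: out=0, reg = 0x5BE

0010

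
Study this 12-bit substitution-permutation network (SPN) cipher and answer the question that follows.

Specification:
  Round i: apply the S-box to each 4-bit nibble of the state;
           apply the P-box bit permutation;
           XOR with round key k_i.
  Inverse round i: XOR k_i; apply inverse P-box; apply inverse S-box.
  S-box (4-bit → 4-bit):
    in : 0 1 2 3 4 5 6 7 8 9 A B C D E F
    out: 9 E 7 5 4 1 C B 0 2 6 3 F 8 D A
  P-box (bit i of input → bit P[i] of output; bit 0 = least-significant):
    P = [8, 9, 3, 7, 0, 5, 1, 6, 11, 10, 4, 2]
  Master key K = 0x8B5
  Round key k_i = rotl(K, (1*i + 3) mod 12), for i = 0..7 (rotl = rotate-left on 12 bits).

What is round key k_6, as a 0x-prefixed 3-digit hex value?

0xB16

K = 0x8B5
k_0 = rotl(K, (1*0+3) mod 12) = rotl(K, 3) = 0x5AC
k_1 = rotl(K, (1*1+3) mod 12) = rotl(K, 4) = 0xB58
k_2 = rotl(K, (1*2+3) mod 12) = rotl(K, 5) = 0x6B1
k_3 = rotl(K, (1*3+3) mod 12) = rotl(K, 6) = 0xD62
k_4 = rotl(K, (1*4+3) mod 12) = rotl(K, 7) = 0xAC5
k_5 = rotl(K, (1*5+3) mod 12) = rotl(K, 8) = 0x58B
k_6 = rotl(K, (1*6+3) mod 12) = rotl(K, 9) = 0xB16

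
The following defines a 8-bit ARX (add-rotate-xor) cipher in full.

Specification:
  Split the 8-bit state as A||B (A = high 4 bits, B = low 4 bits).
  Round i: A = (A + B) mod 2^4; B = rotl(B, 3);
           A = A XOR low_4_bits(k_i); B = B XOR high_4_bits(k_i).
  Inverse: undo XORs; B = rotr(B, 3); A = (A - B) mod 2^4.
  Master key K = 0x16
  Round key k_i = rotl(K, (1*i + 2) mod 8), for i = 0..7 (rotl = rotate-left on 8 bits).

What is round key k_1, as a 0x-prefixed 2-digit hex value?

0xB0

K = 0x16
k_0 = rotl(K, (1*0+2) mod 8) = rotl(K, 2) = 0x58
k_1 = rotl(K, (1*1+2) mod 8) = rotl(K, 3) = 0xB0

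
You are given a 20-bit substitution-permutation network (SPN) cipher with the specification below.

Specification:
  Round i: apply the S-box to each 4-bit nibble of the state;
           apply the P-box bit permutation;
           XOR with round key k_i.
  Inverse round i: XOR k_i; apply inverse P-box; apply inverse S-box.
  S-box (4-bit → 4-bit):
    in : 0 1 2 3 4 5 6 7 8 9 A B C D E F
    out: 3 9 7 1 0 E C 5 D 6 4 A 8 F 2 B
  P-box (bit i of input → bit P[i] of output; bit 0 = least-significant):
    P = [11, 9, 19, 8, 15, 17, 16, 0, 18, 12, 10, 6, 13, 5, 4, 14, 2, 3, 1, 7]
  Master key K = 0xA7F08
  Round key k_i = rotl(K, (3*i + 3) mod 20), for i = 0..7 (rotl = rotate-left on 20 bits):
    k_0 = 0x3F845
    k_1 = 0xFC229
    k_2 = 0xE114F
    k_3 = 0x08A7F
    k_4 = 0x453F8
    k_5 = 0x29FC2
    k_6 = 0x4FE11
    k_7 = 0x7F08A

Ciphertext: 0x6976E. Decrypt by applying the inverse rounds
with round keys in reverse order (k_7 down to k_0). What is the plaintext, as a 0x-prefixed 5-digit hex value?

0x85D96

s_0 = ciphertext = 0x6976E
s_1 = InvRound(s_0, k_7) = 0x1F6AB
s_2 = InvRound(s_1, k_6) = 0x593A3
s_3 = InvRound(s_2, k_5) = 0x4E853
s_4 = InvRound(s_3, k_4) = 0x50E1F
s_5 = InvRound(s_4, k_3) = 0x4E874
s_6 = InvRound(s_5, k_2) = 0x9DEF8
s_7 = InvRound(s_6, k_1) = 0xCADB3
s_8 = InvRound(s_7, k_0) = 0x85D96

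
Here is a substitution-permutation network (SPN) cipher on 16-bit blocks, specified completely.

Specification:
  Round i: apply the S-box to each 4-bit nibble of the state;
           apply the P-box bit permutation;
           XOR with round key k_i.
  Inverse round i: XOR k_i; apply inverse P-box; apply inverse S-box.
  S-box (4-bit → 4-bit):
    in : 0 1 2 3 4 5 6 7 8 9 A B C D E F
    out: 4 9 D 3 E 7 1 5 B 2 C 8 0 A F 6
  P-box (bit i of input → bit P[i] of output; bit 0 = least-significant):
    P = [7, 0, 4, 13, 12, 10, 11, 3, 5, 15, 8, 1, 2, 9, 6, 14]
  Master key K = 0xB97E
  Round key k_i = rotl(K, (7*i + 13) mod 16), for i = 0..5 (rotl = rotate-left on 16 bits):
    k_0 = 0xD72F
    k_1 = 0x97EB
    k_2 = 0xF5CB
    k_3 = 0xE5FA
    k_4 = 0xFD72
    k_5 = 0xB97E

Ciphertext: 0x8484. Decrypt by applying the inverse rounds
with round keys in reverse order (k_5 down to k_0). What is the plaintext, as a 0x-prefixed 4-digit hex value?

s_0 = ciphertext = 0x8484
s_1 = InvRound(s_0, k_5) = 0x02E2
s_2 = InvRound(s_1, k_4) = 0xDF52
s_3 = InvRound(s_2, k_3) = 0x9621
s_4 = InvRound(s_3, k_2) = 0x42B1
s_5 = InvRound(s_4, k_1) = 0xA480
s_6 = InvRound(s_5, k_0) = 0x8218

0x8218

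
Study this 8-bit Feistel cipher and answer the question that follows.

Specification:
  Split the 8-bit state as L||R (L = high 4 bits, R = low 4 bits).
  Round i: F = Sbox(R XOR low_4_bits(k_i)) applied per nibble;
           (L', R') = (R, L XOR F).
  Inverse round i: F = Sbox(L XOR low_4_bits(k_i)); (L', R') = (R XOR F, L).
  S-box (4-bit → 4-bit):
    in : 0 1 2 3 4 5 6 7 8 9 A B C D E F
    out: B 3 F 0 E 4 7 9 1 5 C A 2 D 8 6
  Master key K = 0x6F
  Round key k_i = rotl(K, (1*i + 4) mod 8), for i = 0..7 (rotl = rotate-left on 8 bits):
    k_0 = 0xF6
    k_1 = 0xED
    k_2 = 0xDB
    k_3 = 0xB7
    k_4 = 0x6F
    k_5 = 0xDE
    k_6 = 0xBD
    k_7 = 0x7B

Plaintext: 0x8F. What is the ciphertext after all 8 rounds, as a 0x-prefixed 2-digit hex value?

0x55

s_0 = plaintext = 0x8F
s_1 = Round(s_0, k_0) = 0xFD
s_2 = Round(s_1, k_1) = 0xD4
s_3 = Round(s_2, k_2) = 0x4B
s_4 = Round(s_3, k_3) = 0xB6
s_5 = Round(s_4, k_4) = 0x6E
s_6 = Round(s_5, k_5) = 0xED
s_7 = Round(s_6, k_6) = 0xD5
s_8 = Round(s_7, k_7) = 0x55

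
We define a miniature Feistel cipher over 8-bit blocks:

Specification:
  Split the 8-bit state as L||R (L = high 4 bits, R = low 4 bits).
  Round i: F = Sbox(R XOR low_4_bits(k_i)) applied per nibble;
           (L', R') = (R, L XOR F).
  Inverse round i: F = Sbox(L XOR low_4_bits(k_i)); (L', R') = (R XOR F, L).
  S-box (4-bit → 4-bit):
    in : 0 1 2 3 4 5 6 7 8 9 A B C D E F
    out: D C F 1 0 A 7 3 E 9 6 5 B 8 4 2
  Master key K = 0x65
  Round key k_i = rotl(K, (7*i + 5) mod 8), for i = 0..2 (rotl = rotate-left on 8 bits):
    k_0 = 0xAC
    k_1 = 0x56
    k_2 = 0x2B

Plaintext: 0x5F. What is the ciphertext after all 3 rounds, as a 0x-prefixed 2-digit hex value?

s_0 = plaintext = 0x5F
s_1 = Round(s_0, k_0) = 0xF4
s_2 = Round(s_1, k_1) = 0x40
s_3 = Round(s_2, k_2) = 0x01

0x01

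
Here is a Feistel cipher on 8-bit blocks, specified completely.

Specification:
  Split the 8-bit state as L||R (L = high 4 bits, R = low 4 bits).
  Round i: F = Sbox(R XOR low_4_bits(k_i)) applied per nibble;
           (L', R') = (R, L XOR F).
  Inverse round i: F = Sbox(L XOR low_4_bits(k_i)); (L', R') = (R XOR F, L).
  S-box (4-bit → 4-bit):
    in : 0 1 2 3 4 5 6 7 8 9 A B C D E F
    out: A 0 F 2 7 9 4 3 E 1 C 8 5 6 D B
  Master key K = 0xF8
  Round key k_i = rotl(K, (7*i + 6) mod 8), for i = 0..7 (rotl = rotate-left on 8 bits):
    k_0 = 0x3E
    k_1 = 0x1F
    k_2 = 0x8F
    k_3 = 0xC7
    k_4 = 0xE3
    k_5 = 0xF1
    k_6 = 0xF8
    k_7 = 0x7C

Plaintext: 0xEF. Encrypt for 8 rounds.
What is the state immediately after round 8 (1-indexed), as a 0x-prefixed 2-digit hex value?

s_0 = plaintext = 0xEF
s_1 = Round(s_0, k_0) = 0xFE
s_2 = Round(s_1, k_1) = 0xEF
s_3 = Round(s_2, k_2) = 0xF4
s_4 = Round(s_3, k_3) = 0x4D
s_5 = Round(s_4, k_4) = 0xD9
s_6 = Round(s_5, k_5) = 0x93
s_7 = Round(s_6, k_6) = 0x31
s_8 = Round(s_7, k_7) = 0x15

0x15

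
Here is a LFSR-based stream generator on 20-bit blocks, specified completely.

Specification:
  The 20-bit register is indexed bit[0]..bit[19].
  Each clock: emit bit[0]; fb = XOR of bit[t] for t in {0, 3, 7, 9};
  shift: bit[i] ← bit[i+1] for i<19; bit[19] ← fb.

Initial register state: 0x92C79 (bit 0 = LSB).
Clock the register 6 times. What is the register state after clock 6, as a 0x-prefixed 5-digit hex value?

reg_0 = 0x92C79
clock 1: out=1, reg = 0x4963C
clock 2: out=0, reg = 0x24B1E
clock 3: out=0, reg = 0x1258F
clock 4: out=1, reg = 0x892C7
clock 5: out=1, reg = 0xC4963
clock 6: out=1, reg = 0xE24B1

0xE24B1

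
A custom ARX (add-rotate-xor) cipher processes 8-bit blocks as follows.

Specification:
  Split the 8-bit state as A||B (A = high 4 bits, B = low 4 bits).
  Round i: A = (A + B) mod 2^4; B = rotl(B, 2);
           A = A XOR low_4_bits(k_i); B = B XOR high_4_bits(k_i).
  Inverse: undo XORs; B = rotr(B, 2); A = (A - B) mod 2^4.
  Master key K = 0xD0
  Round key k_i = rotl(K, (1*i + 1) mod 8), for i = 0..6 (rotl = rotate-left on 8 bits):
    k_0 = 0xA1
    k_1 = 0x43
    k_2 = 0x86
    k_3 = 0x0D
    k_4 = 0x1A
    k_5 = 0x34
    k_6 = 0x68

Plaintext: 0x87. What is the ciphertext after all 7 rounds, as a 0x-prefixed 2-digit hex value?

s_0 = plaintext = 0x87
s_1 = Round(s_0, k_0) = 0xE7
s_2 = Round(s_1, k_1) = 0x69
s_3 = Round(s_2, k_2) = 0x9E
s_4 = Round(s_3, k_3) = 0xAB
s_5 = Round(s_4, k_4) = 0xFF
s_6 = Round(s_5, k_5) = 0xAC
s_7 = Round(s_6, k_6) = 0xE5

0xE5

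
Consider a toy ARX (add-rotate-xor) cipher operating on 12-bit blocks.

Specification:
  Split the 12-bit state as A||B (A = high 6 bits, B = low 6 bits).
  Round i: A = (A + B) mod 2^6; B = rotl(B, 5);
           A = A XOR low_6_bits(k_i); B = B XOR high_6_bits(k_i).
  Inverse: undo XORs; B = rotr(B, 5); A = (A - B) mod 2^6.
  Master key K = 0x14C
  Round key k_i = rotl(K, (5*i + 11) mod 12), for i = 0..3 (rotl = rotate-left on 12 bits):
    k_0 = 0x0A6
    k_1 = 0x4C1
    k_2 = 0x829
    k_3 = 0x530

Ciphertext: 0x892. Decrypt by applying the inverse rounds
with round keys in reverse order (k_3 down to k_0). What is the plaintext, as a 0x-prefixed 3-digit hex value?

s_0 = ciphertext = 0x892
s_1 = InvRound(s_0, k_3) = 0x18C
s_2 = InvRound(s_1, k_2) = 0x599
s_3 = InvRound(s_2, k_1) = 0x0D4
s_4 = InvRound(s_3, k_0) = 0xE6C

0xE6C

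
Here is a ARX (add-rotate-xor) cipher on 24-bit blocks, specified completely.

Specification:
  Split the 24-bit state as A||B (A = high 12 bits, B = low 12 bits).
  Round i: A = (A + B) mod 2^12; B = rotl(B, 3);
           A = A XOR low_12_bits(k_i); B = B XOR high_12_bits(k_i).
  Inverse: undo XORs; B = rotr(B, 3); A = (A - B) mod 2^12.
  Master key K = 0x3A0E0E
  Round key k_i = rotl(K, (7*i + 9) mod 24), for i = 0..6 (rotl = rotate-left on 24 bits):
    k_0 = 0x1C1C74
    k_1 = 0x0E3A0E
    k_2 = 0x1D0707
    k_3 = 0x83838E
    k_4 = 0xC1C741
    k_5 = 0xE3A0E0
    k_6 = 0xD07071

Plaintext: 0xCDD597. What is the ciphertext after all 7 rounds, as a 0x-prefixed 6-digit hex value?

s_0 = plaintext = 0xCDD597
s_1 = Round(s_0, k_0) = 0xE00D7B
s_2 = Round(s_1, k_1) = 0x175B3D
s_3 = Round(s_2, k_2) = 0xBB583D
s_4 = Round(s_3, k_3) = 0x07C9D4
s_5 = Round(s_4, k_4) = 0xD112B8
s_6 = Round(s_5, k_5) = 0xF29BFB
s_7 = Round(s_6, k_6) = 0xB552DA

0xB552DA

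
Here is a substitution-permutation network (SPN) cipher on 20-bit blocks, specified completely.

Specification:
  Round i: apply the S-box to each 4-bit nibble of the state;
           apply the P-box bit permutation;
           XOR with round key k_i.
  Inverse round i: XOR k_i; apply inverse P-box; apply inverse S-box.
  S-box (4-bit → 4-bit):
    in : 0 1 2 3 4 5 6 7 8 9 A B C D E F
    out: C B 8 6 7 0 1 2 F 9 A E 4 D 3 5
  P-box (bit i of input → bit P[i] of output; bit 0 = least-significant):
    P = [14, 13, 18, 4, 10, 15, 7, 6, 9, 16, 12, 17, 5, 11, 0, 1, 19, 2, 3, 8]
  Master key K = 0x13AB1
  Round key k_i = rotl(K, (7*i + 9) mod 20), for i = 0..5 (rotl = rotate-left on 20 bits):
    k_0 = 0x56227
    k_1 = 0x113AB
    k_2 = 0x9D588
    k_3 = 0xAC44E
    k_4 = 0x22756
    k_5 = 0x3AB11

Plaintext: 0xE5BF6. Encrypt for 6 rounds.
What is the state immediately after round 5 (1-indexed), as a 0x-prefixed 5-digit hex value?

s_0 = plaintext = 0xE5BF6
s_1 = Round(s_0, k_0) = 0xE36A3
s_2 = Round(s_1, k_1) = 0xDB9EE
s_3 = Round(s_2, k_2) = 0x33A83
s_4 = Round(s_3, k_3) = 0xD6883
s_5 = Round(s_4, k_4) = 0xD90BE
s_6 = Round(s_5, k_5) = 0x95AFB

0xD90BE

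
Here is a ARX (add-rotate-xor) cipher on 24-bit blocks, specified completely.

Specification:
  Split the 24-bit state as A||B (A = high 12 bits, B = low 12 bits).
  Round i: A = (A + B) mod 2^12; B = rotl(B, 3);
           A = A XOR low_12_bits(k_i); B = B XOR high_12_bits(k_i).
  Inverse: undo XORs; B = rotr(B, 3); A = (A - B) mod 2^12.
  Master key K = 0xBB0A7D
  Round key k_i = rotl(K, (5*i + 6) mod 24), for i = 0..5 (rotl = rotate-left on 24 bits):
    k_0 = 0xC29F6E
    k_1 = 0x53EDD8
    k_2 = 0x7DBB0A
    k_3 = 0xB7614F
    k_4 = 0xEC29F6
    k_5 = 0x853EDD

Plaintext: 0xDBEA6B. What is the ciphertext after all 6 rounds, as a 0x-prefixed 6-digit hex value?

0xDB8B8B

s_0 = plaintext = 0xDBEA6B
s_1 = Round(s_0, k_0) = 0x747F74
s_2 = Round(s_1, k_1) = 0xB63E99
s_3 = Round(s_2, k_2) = 0x2F6314
s_4 = Round(s_3, k_3) = 0x7453D7
s_5 = Round(s_4, k_4) = 0x2EA07B
s_6 = Round(s_5, k_5) = 0xDB8B8B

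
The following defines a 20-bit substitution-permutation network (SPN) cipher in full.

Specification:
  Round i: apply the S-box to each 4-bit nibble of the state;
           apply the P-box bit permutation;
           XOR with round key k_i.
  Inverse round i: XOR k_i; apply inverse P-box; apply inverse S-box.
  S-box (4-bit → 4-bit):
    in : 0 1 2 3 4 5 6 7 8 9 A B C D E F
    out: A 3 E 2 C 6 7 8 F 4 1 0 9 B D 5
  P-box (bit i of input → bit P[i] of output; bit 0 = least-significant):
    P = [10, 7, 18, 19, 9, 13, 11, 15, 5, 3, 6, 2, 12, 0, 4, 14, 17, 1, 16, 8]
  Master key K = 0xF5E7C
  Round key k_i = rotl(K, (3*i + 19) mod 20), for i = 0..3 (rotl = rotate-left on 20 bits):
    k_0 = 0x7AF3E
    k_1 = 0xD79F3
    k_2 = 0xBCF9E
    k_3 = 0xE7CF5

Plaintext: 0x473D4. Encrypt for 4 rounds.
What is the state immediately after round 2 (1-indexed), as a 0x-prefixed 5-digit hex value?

0xB1D47

s_0 = plaintext = 0x473D4
s_1 = Round(s_0, k_0) = 0xA4C36
s_2 = Round(s_1, k_1) = 0xB1D47
s_3 = Round(s_2, k_2) = 0x357B3
s_4 = Round(s_3, k_3) = 0xE7C62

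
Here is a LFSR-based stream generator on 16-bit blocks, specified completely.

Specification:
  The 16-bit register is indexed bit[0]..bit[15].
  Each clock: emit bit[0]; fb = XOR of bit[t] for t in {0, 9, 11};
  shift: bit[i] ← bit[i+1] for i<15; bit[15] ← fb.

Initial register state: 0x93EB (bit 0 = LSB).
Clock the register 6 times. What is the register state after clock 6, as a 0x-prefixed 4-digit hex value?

0xC24F

reg_0 = 0x93EB
clock 1: out=1, reg = 0x49F5
clock 2: out=1, reg = 0x24FA
clock 3: out=0, reg = 0x127D
clock 4: out=1, reg = 0x093E
clock 5: out=0, reg = 0x849F
clock 6: out=1, reg = 0xC24F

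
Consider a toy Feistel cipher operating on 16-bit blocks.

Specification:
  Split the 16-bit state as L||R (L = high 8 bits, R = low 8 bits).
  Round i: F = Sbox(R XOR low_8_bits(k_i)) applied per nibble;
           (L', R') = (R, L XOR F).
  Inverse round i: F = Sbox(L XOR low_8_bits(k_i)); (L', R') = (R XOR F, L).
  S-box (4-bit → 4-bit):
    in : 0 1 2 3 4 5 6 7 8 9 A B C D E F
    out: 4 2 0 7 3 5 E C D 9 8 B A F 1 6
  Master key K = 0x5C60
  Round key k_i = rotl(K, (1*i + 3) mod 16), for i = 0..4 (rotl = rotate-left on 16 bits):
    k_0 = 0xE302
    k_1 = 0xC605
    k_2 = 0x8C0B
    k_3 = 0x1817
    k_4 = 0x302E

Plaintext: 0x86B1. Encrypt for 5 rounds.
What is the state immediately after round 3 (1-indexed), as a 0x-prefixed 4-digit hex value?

s_0 = plaintext = 0x86B1
s_1 = Round(s_0, k_0) = 0xB131
s_2 = Round(s_1, k_1) = 0x31C2
s_3 = Round(s_2, k_2) = 0xC298
s_4 = Round(s_3, k_3) = 0x9814
s_5 = Round(s_4, k_4) = 0x14E0

0xC298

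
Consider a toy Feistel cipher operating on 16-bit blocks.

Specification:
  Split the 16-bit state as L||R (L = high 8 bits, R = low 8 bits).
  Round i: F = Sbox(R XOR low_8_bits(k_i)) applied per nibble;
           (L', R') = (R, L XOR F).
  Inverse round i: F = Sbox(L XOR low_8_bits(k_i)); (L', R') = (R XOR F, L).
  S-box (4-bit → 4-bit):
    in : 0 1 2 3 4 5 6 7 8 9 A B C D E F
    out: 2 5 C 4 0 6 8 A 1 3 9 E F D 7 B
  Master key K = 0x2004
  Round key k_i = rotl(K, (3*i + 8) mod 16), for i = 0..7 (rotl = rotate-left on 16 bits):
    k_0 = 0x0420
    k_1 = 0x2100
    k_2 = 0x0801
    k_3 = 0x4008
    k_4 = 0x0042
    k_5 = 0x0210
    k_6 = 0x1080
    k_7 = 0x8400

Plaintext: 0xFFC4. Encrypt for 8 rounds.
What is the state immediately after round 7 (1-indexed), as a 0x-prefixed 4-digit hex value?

s_0 = plaintext = 0xFFC4
s_1 = Round(s_0, k_0) = 0xC48F
s_2 = Round(s_1, k_1) = 0x8FDF
s_3 = Round(s_2, k_2) = 0xDF58
s_4 = Round(s_3, k_3) = 0x58BD
s_5 = Round(s_4, k_4) = 0xBDE3
s_6 = Round(s_5, k_5) = 0xE309
s_7 = Round(s_6, k_6) = 0x09F0
s_8 = Round(s_7, k_7) = 0xF0BB

0x09F0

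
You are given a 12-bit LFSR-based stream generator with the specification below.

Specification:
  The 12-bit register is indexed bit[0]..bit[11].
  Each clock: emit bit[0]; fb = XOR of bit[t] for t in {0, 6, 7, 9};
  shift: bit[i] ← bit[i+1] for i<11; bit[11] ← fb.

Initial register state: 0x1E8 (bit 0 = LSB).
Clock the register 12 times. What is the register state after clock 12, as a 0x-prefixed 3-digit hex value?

reg_0 = 0x1E8
clock 1: out=0, reg = 0x0F4
clock 2: out=0, reg = 0x07A
clock 3: out=0, reg = 0x83D
clock 4: out=1, reg = 0xC1E
clock 5: out=0, reg = 0x60F
clock 6: out=1, reg = 0x307
clock 7: out=1, reg = 0x183
clock 8: out=1, reg = 0x0C1
clock 9: out=1, reg = 0x860
clock 10: out=0, reg = 0xC30
clock 11: out=0, reg = 0x618
clock 12: out=0, reg = 0xB0C

0xB0C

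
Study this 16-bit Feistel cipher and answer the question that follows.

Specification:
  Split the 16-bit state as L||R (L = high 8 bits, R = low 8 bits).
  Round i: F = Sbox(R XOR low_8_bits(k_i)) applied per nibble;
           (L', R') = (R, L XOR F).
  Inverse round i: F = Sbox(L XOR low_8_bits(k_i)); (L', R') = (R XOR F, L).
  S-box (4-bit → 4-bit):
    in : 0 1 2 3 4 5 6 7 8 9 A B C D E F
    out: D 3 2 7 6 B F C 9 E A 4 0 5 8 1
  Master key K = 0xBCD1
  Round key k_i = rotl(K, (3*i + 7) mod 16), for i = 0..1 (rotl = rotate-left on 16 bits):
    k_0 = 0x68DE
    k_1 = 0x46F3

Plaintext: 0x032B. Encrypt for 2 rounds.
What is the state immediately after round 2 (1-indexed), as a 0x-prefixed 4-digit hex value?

0x18AF

s_0 = plaintext = 0x032B
s_1 = Round(s_0, k_0) = 0x2B18
s_2 = Round(s_1, k_1) = 0x18AF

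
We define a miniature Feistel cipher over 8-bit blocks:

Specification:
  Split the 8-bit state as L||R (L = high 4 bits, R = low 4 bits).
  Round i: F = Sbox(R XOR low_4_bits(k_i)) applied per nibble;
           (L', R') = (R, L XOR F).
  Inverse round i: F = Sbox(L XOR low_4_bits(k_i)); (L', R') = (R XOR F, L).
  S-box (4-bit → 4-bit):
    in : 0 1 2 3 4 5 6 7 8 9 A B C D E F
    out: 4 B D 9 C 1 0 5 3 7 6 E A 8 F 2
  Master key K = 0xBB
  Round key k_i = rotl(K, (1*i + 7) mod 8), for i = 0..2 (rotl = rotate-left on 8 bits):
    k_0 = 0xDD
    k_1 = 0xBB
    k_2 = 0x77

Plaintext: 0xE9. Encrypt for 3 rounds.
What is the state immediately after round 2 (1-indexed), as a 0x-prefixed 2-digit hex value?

0x2E

s_0 = plaintext = 0xE9
s_1 = Round(s_0, k_0) = 0x92
s_2 = Round(s_1, k_1) = 0x2E
s_3 = Round(s_2, k_2) = 0xE5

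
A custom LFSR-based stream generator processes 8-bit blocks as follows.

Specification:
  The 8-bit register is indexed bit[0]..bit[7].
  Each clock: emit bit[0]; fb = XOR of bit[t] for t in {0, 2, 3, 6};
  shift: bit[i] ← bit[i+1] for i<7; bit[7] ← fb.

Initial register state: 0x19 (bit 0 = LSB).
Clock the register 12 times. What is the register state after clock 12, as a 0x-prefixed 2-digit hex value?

0xA2

reg_0 = 0x19
clock 1: out=1, reg = 0x0C
clock 2: out=0, reg = 0x06
clock 3: out=0, reg = 0x83
clock 4: out=1, reg = 0xC1
clock 5: out=1, reg = 0x60
clock 6: out=0, reg = 0xB0
clock 7: out=0, reg = 0x58
clock 8: out=0, reg = 0x2C
clock 9: out=0, reg = 0x16
clock 10: out=0, reg = 0x8B
clock 11: out=1, reg = 0x45
clock 12: out=1, reg = 0xA2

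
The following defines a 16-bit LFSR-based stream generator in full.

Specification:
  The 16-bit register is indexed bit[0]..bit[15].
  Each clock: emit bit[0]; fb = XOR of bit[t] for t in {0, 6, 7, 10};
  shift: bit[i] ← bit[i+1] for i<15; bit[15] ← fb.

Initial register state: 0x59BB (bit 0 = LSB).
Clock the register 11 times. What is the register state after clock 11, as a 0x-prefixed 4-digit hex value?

reg_0 = 0x59BB
clock 1: out=1, reg = 0x2CDD
clock 2: out=1, reg = 0x166E
clock 3: out=0, reg = 0x0B37
clock 4: out=1, reg = 0x859B
clock 5: out=1, reg = 0xC2CD
clock 6: out=1, reg = 0xE166
clock 7: out=0, reg = 0xF0B3
clock 8: out=1, reg = 0x7859
clock 9: out=1, reg = 0x3C2C
clock 10: out=0, reg = 0x9E16
clock 11: out=0, reg = 0xCF0B

0xCF0B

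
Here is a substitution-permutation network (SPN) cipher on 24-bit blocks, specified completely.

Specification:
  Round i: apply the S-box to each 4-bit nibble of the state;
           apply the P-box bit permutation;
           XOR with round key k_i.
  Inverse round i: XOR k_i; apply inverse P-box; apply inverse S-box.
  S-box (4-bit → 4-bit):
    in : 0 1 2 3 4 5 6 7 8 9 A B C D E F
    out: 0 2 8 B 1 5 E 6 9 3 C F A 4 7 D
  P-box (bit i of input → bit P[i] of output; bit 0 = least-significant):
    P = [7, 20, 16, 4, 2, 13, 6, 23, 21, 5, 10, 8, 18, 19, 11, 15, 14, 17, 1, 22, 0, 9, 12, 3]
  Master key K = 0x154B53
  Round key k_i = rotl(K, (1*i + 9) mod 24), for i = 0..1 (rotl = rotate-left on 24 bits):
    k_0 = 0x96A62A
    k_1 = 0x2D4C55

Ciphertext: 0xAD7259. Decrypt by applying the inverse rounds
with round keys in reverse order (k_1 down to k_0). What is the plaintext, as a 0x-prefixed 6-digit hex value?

0x6B58CC

s_0 = ciphertext = 0xAD7259
s_1 = InvRound(s_0, k_1) = 0x60DD30
s_2 = InvRound(s_1, k_0) = 0x6B58CC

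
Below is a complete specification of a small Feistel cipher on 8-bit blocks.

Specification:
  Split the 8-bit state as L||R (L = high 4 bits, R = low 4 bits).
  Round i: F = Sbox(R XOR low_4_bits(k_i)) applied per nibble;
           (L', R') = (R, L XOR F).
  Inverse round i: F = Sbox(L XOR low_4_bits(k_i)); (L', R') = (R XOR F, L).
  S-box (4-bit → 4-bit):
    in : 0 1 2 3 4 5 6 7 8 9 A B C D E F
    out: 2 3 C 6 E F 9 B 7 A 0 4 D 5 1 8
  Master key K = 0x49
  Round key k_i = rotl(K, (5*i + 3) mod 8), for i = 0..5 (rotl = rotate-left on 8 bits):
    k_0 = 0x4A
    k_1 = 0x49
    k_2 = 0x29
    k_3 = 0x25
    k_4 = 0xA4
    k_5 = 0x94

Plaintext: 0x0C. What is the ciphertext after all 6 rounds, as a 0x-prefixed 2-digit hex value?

s_0 = plaintext = 0x0C
s_1 = Round(s_0, k_0) = 0xC9
s_2 = Round(s_1, k_1) = 0x9E
s_3 = Round(s_2, k_2) = 0xE2
s_4 = Round(s_3, k_3) = 0x25
s_5 = Round(s_4, k_4) = 0x51
s_6 = Round(s_5, k_5) = 0x1A

0x1A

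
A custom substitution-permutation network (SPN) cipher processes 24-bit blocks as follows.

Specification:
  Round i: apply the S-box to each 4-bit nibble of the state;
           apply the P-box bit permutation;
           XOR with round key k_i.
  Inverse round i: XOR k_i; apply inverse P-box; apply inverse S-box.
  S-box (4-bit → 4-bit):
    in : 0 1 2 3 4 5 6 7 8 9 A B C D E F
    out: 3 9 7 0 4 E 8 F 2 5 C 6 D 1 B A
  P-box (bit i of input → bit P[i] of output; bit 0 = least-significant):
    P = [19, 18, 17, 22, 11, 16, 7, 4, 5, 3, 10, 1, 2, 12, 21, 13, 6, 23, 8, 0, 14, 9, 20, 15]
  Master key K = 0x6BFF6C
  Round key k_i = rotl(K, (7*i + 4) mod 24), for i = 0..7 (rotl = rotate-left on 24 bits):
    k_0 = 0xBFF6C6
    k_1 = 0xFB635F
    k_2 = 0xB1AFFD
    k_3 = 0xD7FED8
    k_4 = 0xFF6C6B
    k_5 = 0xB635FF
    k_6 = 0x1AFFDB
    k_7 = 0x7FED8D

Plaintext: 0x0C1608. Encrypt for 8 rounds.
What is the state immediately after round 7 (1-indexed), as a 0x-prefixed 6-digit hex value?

s_0 = plaintext = 0x0C1608
s_1 = Round(s_0, k_0) = 0xBA9D81
s_2 = Round(s_1, k_1) = 0x82607A
s_3 = Round(s_2, k_2) = 0x728405
s_4 = Round(s_3, k_3) = 0x002198
s_5 = Round(s_4, k_4) = 0x5B368D
s_6 = Round(s_5, k_5) = 0x2FB6FD
s_7 = Round(s_6, k_6) = 0xA3ADC8
s_8 = Round(s_7, k_7) = 0x4B453D

0xA3ADC8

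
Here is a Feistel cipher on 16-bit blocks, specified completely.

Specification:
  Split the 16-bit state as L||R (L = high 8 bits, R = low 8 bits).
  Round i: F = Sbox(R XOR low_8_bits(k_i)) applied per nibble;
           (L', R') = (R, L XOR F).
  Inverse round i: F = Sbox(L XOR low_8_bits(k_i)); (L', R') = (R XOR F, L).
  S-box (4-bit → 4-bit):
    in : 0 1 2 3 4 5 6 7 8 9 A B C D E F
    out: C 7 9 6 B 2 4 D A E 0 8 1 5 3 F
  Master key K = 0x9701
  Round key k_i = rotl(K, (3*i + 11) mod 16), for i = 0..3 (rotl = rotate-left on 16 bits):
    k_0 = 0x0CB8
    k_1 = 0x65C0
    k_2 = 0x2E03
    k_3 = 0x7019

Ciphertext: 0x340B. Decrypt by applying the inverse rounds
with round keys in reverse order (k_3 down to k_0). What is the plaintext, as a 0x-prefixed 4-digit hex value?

s_0 = ciphertext = 0x340B
s_1 = InvRound(s_0, k_3) = 0x9E34
s_2 = InvRound(s_1, k_2) = 0xD19E
s_3 = InvRound(s_2, k_1) = 0xE9D1
s_4 = InvRound(s_3, k_0) = 0xF6E9

0xF6E9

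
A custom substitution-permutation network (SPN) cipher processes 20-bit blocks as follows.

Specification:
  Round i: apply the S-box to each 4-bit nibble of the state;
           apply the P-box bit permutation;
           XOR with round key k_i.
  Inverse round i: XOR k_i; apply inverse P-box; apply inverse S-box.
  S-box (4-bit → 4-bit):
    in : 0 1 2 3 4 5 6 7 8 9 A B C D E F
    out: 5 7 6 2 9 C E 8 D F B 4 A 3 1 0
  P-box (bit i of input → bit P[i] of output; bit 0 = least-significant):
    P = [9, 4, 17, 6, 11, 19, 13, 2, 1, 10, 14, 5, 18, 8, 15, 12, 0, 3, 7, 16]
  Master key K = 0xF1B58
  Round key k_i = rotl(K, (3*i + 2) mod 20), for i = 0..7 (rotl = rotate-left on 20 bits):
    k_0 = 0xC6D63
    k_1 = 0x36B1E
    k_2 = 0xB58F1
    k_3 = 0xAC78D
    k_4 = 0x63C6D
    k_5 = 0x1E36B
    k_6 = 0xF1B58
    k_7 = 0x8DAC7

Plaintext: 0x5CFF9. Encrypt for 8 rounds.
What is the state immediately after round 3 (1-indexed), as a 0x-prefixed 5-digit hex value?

s_0 = plaintext = 0x5CFF9
s_1 = Round(s_0, k_0) = 0xF7EB3
s_2 = Round(s_1, k_1) = 0x35B0C
s_3 = Round(s_2, k_2) = 0xBA0A9
s_4 = Round(s_3, k_3) = 0x49C5B
s_5 = Round(s_4, k_4) = 0x18948
s_6 = Round(s_5, k_5) = 0x73D84
s_7 = Round(s_6, k_6) = 0xE341E
s_8 = Round(s_7, k_7) = 0x0F1E4

0xBA0A9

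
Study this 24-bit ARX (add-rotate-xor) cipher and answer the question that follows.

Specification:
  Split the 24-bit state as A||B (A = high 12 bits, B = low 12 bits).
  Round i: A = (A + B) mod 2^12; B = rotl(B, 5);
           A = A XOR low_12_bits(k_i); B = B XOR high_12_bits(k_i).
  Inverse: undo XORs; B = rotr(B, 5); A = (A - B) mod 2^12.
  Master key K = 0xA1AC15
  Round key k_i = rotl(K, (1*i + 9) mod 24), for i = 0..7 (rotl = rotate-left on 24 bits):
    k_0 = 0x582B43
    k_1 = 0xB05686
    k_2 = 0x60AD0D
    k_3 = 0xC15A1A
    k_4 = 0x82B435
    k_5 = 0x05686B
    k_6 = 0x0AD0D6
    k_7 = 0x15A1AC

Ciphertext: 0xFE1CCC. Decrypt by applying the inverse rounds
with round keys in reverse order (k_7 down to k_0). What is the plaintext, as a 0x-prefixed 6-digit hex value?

0xCEE6B0

s_0 = ciphertext = 0xFE1CCC
s_1 = InvRound(s_0, k_7) = 0x2E1B6C
s_2 = InvRound(s_1, k_6) = 0x1590DE
s_3 = InvRound(s_2, k_5) = 0x52E404
s_4 = InvRound(s_3, k_4) = 0x93A7E1
s_5 = InvRound(s_4, k_3) = 0x8C1A5F
s_6 = InvRound(s_5, k_2) = 0xAEAAE2
s_7 = InvRound(s_6, k_1) = 0x8DD38F
s_8 = InvRound(s_7, k_0) = 0xCEE6B0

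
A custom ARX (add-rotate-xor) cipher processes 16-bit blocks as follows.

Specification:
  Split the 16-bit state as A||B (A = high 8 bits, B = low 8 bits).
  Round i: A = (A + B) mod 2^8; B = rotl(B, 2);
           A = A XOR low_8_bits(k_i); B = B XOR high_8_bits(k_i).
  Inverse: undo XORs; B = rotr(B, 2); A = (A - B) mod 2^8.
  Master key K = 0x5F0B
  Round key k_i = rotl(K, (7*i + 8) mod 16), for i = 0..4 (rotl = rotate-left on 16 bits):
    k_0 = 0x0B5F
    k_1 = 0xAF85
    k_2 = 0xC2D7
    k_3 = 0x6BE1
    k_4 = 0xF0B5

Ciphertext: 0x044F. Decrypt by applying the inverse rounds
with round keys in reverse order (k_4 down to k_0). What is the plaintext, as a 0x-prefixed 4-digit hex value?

s_0 = ciphertext = 0x044F
s_1 = InvRound(s_0, k_4) = 0xC2EF
s_2 = InvRound(s_1, k_3) = 0x0221
s_3 = InvRound(s_2, k_2) = 0xDDF8
s_4 = InvRound(s_3, k_1) = 0x83D5
s_5 = InvRound(s_4, k_0) = 0x25B7

0x25B7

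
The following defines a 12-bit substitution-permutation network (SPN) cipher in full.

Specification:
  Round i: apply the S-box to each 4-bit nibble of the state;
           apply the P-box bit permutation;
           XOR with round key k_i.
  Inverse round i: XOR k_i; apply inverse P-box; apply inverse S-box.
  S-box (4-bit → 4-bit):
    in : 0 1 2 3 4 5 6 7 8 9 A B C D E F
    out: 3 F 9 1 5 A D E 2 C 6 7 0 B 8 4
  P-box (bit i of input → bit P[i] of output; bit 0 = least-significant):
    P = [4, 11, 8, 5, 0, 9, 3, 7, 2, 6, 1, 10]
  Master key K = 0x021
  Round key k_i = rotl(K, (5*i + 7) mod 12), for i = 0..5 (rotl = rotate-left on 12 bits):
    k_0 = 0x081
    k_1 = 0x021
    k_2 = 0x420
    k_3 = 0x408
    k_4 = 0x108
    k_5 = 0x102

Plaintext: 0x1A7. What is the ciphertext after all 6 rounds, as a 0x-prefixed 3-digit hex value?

0x69D

s_0 = plaintext = 0x1A7
s_1 = Round(s_0, k_0) = 0xFEF
s_2 = Round(s_1, k_1) = 0x1A3
s_3 = Round(s_2, k_2) = 0x27E
s_4 = Round(s_3, k_3) = 0x2A4
s_5 = Round(s_4, k_4) = 0x614
s_6 = Round(s_5, k_5) = 0x69D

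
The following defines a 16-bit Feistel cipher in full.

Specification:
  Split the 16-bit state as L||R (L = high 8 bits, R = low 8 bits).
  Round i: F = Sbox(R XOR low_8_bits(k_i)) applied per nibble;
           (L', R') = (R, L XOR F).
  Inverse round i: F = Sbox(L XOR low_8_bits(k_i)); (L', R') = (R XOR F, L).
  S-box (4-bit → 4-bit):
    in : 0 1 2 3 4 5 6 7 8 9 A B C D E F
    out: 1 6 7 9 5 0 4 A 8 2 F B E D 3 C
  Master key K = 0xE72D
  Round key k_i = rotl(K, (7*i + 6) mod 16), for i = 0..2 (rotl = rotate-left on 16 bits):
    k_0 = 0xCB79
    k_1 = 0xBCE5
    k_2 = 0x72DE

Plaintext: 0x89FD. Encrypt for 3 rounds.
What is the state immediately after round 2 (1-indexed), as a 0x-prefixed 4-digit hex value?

0x0CCF

s_0 = plaintext = 0x89FD
s_1 = Round(s_0, k_0) = 0xFD0C
s_2 = Round(s_1, k_1) = 0x0CCF
s_3 = Round(s_2, k_2) = 0xCF6A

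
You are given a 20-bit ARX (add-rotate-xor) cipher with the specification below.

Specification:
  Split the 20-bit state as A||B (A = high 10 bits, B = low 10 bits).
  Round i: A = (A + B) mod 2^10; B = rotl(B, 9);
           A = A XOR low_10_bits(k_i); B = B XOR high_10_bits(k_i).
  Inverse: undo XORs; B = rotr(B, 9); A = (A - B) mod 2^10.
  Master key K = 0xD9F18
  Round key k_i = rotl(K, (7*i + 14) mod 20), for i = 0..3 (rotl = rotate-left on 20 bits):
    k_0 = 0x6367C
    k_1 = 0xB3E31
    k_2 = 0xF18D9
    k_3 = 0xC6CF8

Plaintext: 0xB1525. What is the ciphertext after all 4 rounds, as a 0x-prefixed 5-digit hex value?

0x9EEA8

s_0 = plaintext = 0xB1525
s_1 = Round(s_0, k_0) = 0x65B1F
s_2 = Round(s_1, k_1) = 0xA1140
s_3 = Round(s_2, k_2) = 0xC7766
s_4 = Round(s_3, k_3) = 0x9EEA8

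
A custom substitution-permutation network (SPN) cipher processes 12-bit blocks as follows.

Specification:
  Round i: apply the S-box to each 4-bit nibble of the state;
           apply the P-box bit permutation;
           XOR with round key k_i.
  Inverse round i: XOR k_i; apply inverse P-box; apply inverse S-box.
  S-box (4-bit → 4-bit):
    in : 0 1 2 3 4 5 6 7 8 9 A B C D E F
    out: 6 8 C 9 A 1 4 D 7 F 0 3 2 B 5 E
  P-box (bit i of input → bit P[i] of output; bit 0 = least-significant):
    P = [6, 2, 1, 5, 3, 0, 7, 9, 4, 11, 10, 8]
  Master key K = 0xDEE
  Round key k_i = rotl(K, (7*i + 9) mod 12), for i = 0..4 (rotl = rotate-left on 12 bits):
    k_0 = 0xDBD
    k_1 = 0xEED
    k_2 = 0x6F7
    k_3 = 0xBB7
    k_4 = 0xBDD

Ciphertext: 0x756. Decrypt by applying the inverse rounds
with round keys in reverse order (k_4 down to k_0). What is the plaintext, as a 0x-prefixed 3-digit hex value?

0x806

s_0 = ciphertext = 0x756
s_1 = InvRound(s_0, k_4) = 0x086
s_2 = InvRound(s_1, k_3) = 0xD41
s_3 = InvRound(s_2, k_2) = 0xD2F
s_4 = InvRound(s_3, k_1) = 0x12E
s_5 = InvRound(s_4, k_0) = 0x806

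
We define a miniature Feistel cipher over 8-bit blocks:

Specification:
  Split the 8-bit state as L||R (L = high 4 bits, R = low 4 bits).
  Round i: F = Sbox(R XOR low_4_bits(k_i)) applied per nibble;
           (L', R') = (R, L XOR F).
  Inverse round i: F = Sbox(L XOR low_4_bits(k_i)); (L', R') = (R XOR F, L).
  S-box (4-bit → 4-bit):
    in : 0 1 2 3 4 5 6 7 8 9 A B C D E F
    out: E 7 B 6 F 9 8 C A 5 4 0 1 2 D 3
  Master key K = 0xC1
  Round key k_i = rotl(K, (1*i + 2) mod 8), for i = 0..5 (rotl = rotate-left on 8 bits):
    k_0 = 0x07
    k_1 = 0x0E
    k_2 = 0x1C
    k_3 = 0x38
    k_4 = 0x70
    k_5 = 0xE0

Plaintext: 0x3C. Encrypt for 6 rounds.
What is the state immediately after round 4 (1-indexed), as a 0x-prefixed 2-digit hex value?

0x80

s_0 = plaintext = 0x3C
s_1 = Round(s_0, k_0) = 0xC3
s_2 = Round(s_1, k_1) = 0x3E
s_3 = Round(s_2, k_2) = 0xE8
s_4 = Round(s_3, k_3) = 0x80
s_5 = Round(s_4, k_4) = 0x06
s_6 = Round(s_5, k_5) = 0x68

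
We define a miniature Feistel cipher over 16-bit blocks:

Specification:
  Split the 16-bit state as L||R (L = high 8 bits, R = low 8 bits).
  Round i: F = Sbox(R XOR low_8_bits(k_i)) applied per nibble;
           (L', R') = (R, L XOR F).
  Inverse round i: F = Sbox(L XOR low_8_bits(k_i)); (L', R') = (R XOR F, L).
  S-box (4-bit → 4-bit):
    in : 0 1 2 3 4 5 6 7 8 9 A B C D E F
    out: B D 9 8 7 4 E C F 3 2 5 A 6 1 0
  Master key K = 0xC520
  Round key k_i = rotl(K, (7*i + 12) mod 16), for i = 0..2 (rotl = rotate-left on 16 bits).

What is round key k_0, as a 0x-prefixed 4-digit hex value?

0x0C52

K = 0xC520
k_0 = rotl(K, (7*0+12) mod 16) = rotl(K, 12) = 0x0C52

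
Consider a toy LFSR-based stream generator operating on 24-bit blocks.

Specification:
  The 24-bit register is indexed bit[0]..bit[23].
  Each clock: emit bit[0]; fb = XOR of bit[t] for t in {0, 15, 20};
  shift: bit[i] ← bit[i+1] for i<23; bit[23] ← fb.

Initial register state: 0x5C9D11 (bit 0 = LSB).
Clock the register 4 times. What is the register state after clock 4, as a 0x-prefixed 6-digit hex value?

0xD5C9D1

reg_0 = 0x5C9D11
clock 1: out=1, reg = 0xAE4E88
clock 2: out=0, reg = 0x572744
clock 3: out=0, reg = 0xAB93A2
clock 4: out=0, reg = 0xD5C9D1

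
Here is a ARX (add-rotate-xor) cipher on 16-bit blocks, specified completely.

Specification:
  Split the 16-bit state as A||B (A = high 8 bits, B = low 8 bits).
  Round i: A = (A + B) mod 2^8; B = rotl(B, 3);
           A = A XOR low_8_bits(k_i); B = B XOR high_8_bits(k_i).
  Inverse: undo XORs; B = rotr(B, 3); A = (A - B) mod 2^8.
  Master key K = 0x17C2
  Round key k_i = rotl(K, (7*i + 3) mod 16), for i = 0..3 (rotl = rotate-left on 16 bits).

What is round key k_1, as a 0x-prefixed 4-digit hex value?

0x085F

K = 0x17C2
k_0 = rotl(K, (7*0+3) mod 16) = rotl(K, 3) = 0xBE10
k_1 = rotl(K, (7*1+3) mod 16) = rotl(K, 10) = 0x085F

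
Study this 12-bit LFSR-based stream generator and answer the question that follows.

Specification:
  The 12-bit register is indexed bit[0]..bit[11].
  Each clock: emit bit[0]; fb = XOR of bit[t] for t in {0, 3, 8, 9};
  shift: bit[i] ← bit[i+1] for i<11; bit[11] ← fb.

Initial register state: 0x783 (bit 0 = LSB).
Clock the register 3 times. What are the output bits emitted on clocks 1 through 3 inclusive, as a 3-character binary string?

reg_0 = 0x783
clock 1: out=1, reg = 0xBC1
clock 2: out=1, reg = 0xDE0
clock 3: out=0, reg = 0xEF0

110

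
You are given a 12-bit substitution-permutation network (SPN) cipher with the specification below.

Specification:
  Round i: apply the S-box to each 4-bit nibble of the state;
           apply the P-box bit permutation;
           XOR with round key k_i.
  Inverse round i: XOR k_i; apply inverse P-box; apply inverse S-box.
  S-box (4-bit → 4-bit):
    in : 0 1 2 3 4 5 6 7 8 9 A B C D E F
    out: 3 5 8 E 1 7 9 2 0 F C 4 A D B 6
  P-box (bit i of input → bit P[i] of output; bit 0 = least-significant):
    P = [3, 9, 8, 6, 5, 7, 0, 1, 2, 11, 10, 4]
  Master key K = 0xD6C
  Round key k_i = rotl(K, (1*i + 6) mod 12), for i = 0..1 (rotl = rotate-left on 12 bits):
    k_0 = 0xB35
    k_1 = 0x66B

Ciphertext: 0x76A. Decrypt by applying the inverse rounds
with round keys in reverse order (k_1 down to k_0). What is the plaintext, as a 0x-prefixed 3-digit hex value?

s_0 = ciphertext = 0x76A
s_1 = InvRound(s_0, k_1) = 0x8BB
s_2 = InvRound(s_1, k_0) = 0x4C5

0x4C5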